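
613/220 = 2 + 173/220 = 2.79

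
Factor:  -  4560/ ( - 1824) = 5/2 = 2^( - 1)*5^1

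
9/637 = 9/637= 0.01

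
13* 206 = 2678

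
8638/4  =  2159 + 1/2  =  2159.50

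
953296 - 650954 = 302342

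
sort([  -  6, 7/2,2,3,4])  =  [-6, 2, 3, 7/2, 4 ]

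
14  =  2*7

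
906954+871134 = 1778088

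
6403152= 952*6726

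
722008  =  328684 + 393324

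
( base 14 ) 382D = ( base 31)a7e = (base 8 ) 23161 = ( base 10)9841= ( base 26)EED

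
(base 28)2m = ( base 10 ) 78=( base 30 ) 2i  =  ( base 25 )33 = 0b1001110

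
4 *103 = 412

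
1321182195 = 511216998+809965197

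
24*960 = 23040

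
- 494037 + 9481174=8987137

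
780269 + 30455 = 810724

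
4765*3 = 14295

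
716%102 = 2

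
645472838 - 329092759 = 316380079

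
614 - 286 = 328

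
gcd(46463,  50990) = 1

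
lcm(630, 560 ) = 5040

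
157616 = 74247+83369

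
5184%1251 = 180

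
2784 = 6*464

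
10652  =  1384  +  9268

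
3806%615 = 116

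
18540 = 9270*2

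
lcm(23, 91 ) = 2093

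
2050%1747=303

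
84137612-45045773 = 39091839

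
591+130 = 721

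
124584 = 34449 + 90135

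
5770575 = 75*76941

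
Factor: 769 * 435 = 3^1*5^1*29^1*769^1 = 334515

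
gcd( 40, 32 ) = 8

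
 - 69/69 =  - 1 = - 1.00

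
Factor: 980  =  2^2*5^1*7^2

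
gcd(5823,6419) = 1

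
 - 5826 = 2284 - 8110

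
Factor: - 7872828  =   - 2^2 * 3^1 * 743^1*883^1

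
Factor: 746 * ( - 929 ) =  - 693034 = - 2^1 * 373^1*929^1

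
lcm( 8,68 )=136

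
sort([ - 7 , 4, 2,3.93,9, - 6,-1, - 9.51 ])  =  [- 9.51,  -  7 , -6,-1, 2, 3.93,4,9]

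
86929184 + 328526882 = 415456066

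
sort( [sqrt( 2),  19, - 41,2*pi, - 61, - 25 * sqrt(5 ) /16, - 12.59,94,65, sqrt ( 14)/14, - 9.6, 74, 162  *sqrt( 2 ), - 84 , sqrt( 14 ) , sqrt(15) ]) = [ - 84,  -  61, - 41, - 12.59, - 9.6, -25*sqrt ( 5 ) /16, sqrt(14 )/14,  sqrt(2), sqrt( 14), sqrt (15 ), 2*pi,19, 65,74,  94, 162 * sqrt(2) ] 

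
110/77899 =110/77899 = 0.00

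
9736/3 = 9736/3 = 3245.33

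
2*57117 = 114234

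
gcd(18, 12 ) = 6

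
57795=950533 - 892738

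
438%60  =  18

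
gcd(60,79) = 1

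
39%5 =4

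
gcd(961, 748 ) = 1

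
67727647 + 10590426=78318073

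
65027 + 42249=107276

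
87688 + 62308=149996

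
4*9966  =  39864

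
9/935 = 9/935 = 0.01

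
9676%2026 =1572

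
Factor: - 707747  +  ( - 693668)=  - 5^1*241^1*1163^1 = -  1401415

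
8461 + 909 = 9370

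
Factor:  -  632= - 2^3*79^1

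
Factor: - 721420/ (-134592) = 2^ ( - 4 )*3^( - 1)*5^1*7^1*701^( - 1)*5153^1 =180355/33648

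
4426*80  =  354080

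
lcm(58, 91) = 5278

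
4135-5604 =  - 1469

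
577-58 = 519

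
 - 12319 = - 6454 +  -5865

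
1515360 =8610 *176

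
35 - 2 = 33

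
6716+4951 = 11667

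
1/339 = 1/339 = 0.00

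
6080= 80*76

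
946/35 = 946/35 =27.03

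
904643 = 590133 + 314510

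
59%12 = 11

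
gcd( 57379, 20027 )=7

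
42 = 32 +10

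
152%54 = 44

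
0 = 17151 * 0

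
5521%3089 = 2432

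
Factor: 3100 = 2^2*5^2*31^1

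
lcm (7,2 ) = 14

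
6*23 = 138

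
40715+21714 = 62429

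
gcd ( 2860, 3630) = 110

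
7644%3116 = 1412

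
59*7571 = 446689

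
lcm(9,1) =9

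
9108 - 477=8631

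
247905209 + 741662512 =989567721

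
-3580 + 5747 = 2167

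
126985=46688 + 80297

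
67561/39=1732+1/3 = 1732.33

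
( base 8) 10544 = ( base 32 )4b4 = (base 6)32340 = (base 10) 4452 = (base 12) 26b0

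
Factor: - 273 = -3^1* 7^1*13^1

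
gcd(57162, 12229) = 7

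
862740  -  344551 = 518189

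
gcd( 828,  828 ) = 828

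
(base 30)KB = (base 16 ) 263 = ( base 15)2ab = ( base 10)611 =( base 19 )1d3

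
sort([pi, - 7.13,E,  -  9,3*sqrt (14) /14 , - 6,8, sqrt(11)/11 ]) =[ - 9, - 7.13 ,-6, sqrt( 11 ) /11, 3*sqrt( 14)/14, E,pi,8]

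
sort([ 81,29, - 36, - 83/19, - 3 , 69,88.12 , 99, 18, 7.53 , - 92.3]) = [ - 92.3, - 36,-83/19 , - 3, 7.53,18,  29, 69,81, 88.12,99] 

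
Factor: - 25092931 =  - 23^1*1090997^1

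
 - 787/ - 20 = 39+ 7/20   =  39.35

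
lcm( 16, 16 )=16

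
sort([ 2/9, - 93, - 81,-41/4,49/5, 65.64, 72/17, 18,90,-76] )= [ - 93, - 81,-76, - 41/4, 2/9,72/17, 49/5,18,65.64 , 90] 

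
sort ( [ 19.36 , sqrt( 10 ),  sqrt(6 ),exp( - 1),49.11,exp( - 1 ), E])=[ exp ( - 1 ),  exp ( - 1),sqrt( 6), E, sqrt(10 ),19.36,49.11]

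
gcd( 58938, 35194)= 2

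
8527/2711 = 8527/2711=3.15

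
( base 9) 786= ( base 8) 1205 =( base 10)645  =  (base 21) 19F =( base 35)IF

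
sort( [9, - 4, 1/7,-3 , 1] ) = [ - 4, - 3, 1/7,1, 9 ]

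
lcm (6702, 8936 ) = 26808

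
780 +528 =1308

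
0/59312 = 0  =  0.00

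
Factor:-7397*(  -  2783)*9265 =190727909515 =5^1*11^2  *  13^1*17^1*23^1*109^1*569^1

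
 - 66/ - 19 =66/19=3.47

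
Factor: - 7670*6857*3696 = -2^5*3^1*5^1 * 7^1*11^1*13^1*59^1*6857^1= - 194384430240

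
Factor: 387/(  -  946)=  - 2^(- 1)*3^2*11^( - 1) = -9/22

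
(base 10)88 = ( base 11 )80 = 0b1011000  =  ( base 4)1120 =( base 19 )4c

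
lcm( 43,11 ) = 473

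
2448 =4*612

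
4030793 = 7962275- 3931482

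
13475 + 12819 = 26294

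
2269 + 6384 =8653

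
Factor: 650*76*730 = 2^4 * 5^3*13^1*19^1* 73^1 = 36062000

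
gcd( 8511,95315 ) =1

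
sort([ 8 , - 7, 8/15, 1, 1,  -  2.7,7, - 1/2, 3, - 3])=[ - 7, - 3,-2.7, - 1/2,8/15, 1, 1, 3,  7, 8]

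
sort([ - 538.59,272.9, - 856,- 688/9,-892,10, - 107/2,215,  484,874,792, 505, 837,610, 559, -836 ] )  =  [ - 892, - 856,-836,- 538.59,-688/9,- 107/2, 10,215, 272.9, 484, 505 , 559 , 610, 792 , 837, 874]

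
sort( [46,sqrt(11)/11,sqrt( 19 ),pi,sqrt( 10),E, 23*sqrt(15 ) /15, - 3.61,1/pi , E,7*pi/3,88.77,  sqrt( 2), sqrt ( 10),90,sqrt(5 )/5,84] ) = [ - 3.61, sqrt(11 ) /11, 1/pi, sqrt(5 ) /5,sqrt(2),  E,  E,pi, sqrt( 10), sqrt( 10),sqrt ( 19),23*sqrt( 15)/15 , 7 *pi/3,46,84,88.77,90] 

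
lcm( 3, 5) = 15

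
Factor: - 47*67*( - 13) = 13^1*47^1*67^1 = 40937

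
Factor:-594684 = -2^2*3^2*16519^1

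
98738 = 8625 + 90113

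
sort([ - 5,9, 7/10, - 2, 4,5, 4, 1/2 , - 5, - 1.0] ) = [ - 5, - 5, - 2,-1.0, 1/2,  7/10, 4, 4, 5, 9]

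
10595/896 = 10595/896 = 11.82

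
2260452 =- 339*(  -  6668)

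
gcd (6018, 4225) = 1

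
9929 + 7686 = 17615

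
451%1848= 451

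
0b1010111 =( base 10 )87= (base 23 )3I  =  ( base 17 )52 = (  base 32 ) 2N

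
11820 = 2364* 5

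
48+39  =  87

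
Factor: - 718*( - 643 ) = 461674 = 2^1*359^1*643^1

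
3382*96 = 324672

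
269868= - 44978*( - 6 ) 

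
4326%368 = 278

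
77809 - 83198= - 5389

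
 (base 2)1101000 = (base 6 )252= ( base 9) 125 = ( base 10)104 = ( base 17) 62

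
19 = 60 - 41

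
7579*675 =5115825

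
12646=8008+4638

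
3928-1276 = 2652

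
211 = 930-719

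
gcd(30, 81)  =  3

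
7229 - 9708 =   -  2479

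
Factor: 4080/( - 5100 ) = -2^2*5^( - 1 ) = - 4/5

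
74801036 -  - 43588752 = 118389788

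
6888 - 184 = 6704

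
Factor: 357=3^1*7^1*17^1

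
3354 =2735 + 619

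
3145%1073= 999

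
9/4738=9/4738 = 0.00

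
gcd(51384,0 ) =51384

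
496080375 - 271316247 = 224764128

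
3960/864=55/12  =  4.58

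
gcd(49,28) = 7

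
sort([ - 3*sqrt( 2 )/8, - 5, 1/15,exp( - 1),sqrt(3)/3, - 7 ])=[ - 7, - 5, - 3*sqrt( 2 ) /8, 1/15,exp( - 1),sqrt(3)/3]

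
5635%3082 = 2553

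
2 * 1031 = 2062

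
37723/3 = 37723/3   =  12574.33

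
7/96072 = 7/96072 = 0.00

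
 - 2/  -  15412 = 1/7706 = 0.00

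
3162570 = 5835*542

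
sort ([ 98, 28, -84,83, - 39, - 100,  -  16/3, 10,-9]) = [ - 100 , - 84, - 39, - 9,  -  16/3, 10, 28, 83, 98]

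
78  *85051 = 6633978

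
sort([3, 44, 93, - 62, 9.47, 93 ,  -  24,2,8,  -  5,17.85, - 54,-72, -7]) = [-72 , - 62, - 54,  -  24,-7,-5 , 2,3, 8, 9.47,17.85,  44, 93 , 93 ]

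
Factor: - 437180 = -2^2 * 5^1*21859^1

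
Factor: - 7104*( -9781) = 69484224 =2^6*3^1*37^1*9781^1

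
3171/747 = 4  +  61/249=4.24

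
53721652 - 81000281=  - 27278629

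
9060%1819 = 1784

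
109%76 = 33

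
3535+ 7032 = 10567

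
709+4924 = 5633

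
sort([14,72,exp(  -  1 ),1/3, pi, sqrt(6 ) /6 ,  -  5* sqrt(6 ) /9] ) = [  -  5*sqrt (6 ) /9, 1/3,exp(-1),sqrt(6)/6,pi, 14, 72 ]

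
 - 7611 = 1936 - 9547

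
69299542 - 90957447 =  - 21657905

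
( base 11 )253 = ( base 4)10230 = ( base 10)300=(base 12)210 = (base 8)454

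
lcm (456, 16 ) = 912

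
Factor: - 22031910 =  -2^1*3^2*5^1 *43^1*5693^1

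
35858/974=17929/487=36.82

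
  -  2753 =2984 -5737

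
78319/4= 78319/4 = 19579.75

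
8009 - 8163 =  - 154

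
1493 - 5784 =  - 4291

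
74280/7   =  10611 + 3/7=   10611.43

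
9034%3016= 3002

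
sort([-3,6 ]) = [ - 3,6 ]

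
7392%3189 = 1014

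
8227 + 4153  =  12380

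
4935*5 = 24675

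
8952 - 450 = 8502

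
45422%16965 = 11492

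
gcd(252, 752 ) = 4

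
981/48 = 327/16 = 20.44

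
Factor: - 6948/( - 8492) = 3^2*11^( - 1)  =  9/11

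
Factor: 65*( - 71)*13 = -5^1*13^2 *71^1 = - 59995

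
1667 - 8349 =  - 6682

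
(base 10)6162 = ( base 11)46A2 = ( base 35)512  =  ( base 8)14022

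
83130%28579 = 25972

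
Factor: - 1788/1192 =- 2^( - 1 )*3^1  =  -3/2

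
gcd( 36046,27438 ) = 538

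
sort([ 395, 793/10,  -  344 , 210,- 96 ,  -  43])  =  [ - 344,-96, - 43,793/10,  210, 395] 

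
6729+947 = 7676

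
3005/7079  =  3005/7079 = 0.42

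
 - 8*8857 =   -  70856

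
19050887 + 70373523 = 89424410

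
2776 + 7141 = 9917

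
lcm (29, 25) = 725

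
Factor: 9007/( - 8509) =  - 67^(- 1) *127^( - 1)  *9007^1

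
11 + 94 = 105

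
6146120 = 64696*95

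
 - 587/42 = - 14 + 1/42 = - 13.98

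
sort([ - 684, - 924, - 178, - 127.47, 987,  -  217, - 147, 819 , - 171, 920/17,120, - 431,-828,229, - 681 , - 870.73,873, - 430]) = [ - 924, - 870.73,-828, - 684 , - 681,  -  431, - 430,-217, - 178, - 171, - 147, - 127.47 , 920/17, 120 , 229, 819, 873,987]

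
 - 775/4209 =-775/4209 = - 0.18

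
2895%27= 6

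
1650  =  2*825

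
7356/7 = 1050  +  6/7= 1050.86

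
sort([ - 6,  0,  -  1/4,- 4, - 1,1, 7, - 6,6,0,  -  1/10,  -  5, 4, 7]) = [ -6, -6,-5, - 4, - 1, - 1/4, - 1/10,0, 0,1,4, 6, 7 , 7] 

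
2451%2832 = 2451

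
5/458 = 5/458 = 0.01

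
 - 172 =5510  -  5682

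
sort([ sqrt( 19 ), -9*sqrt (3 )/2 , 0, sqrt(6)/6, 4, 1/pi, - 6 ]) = [ - 9*sqrt( 3)/2, - 6, 0, 1/pi, sqrt(  6) /6,4 , sqrt( 19)] 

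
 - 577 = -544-33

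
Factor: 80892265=5^1*23^1*703411^1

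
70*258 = 18060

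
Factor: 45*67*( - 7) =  - 21105 =- 3^2*5^1*7^1*67^1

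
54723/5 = 10944+3/5 = 10944.60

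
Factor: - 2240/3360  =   - 2/3 = - 2^1*3^( - 1)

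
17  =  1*17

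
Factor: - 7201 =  - 19^1*379^1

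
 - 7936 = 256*(-31)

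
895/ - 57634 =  - 895/57634 = -  0.02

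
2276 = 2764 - 488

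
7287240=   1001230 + 6286010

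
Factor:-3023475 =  - 3^1*5^2*7^1 *13^1 * 443^1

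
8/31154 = 4/15577 = 0.00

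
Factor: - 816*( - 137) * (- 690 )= - 77136480 = - 2^5*3^2*5^1*17^1 *23^1*137^1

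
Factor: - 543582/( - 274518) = 299/151 =13^1*23^1*151^( - 1 )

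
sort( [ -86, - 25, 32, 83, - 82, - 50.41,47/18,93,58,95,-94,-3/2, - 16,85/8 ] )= [-94, - 86, - 82,- 50.41, - 25 , - 16, - 3/2, 47/18, 85/8,32,58,83,93,95 ]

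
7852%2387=691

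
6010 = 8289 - 2279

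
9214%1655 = 939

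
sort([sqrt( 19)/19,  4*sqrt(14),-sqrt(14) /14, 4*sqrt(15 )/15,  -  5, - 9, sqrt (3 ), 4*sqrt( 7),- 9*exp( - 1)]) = [ - 9,-5,-9*exp( - 1),  -  sqrt(14)/14,sqrt( 19) /19,4*sqrt( 15) /15, sqrt( 3 ), 4*sqrt( 7), 4*sqrt (14 ) ]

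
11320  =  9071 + 2249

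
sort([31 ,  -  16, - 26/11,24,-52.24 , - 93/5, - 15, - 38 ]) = [ - 52.24,- 38, - 93/5, - 16, - 15,-26/11,24,31 ] 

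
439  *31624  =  13882936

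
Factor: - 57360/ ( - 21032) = 2^1*3^1*5^1 * 11^( - 1 ) = 30/11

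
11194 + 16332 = 27526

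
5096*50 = 254800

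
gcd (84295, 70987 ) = 1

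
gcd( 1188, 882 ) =18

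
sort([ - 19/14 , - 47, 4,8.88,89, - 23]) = [ - 47, - 23 , - 19/14, 4, 8.88,  89] 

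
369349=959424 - 590075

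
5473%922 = 863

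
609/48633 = 7/559 = 0.01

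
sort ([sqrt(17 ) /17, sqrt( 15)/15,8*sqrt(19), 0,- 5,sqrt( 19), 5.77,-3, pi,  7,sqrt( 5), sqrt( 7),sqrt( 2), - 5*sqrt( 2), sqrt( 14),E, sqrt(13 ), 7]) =[-5*sqrt ( 2), - 5,-3,0,sqrt(17)/17, sqrt(15)/15,sqrt( 2), sqrt( 5),sqrt( 7 ),E,pi, sqrt(13),sqrt( 14), sqrt( 19),5.77, 7, 7,8*sqrt(19) ]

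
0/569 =0 = 0.00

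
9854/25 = 9854/25 = 394.16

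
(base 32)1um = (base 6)13142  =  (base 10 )2006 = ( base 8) 3726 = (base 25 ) 356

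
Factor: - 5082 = -2^1*3^1 * 7^1*11^2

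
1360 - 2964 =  - 1604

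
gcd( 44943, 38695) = 71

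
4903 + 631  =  5534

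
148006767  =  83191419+64815348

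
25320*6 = 151920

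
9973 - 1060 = 8913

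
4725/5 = 945 = 945.00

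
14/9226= 1/659 = 0.00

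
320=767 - 447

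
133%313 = 133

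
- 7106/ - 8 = 888 + 1/4  =  888.25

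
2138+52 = 2190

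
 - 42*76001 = -3192042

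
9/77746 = 9/77746  =  0.00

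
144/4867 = 144/4867 = 0.03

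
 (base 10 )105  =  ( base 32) 39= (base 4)1221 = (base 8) 151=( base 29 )3i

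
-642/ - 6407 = 642/6407 = 0.10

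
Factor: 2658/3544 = 3/4 = 2^( - 2 )*3^1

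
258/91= 258/91 = 2.84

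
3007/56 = 53 + 39/56 = 53.70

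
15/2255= 3/451  =  0.01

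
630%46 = 32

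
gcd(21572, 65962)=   2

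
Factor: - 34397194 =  - 2^1*13^1*131^1 * 10099^1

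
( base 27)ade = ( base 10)7655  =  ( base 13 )363B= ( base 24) d6n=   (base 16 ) 1DE7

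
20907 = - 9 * (-2323)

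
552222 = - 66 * ( - 8367) 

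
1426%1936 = 1426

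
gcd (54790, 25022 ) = 2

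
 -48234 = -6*8039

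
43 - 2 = 41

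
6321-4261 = 2060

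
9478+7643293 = 7652771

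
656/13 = 50 + 6/13 = 50.46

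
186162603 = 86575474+99587129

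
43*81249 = 3493707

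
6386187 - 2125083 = 4261104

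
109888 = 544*202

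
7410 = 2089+5321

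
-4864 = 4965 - 9829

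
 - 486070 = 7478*(-65) 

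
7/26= 7/26 = 0.27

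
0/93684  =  0= 0.00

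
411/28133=411/28133 =0.01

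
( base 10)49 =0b110001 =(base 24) 21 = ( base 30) 1J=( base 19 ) 2B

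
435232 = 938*464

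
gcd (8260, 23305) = 295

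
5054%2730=2324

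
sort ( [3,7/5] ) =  [ 7/5,3 ]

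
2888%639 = 332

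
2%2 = 0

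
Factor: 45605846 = 2^1*11^1*13^1*181^1*881^1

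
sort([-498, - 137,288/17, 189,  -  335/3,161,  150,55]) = [ - 498, - 137, - 335/3, 288/17 , 55,150 , 161,189]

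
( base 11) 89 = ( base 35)2R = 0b1100001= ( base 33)2v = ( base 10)97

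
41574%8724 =6678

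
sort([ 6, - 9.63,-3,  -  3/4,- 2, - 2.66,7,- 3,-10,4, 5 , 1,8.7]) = [-10 ,-9.63, - 3,  -  3,-2.66,-2,-3/4,  1,4, 5 , 6,7, 8.7 ] 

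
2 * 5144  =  10288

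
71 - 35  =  36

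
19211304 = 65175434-45964130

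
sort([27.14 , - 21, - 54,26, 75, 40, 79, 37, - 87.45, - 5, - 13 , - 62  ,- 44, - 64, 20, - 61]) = [-87.45, - 64 , - 62, - 61, - 54, - 44, - 21, -13, - 5, 20 , 26, 27.14, 37, 40,75, 79]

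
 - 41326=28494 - 69820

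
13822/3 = 13822/3  =  4607.33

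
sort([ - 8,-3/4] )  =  [ - 8, - 3/4 ] 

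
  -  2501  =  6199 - 8700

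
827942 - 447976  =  379966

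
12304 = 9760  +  2544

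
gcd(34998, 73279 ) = 1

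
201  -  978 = - 777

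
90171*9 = 811539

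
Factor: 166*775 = 128650 = 2^1*5^2*31^1*83^1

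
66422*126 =8369172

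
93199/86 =93199/86 = 1083.71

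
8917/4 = 2229+1/4 =2229.25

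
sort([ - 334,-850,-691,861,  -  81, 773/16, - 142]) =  [-850,- 691, - 334, - 142,  -  81 , 773/16,  861]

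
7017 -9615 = -2598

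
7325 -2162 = 5163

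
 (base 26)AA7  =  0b1101101110011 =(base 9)10567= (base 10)7027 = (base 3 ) 100122021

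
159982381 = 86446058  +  73536323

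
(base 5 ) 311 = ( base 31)2j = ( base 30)2L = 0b1010001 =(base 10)81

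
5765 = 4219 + 1546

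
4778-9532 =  - 4754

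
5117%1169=441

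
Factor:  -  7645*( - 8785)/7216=6105575/656 = 2^( - 4 )*5^2*7^1*41^ ( - 1 )*139^1*  251^1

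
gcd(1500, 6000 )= 1500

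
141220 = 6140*23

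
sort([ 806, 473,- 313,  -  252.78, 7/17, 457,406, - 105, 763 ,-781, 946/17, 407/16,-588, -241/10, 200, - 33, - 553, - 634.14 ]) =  [  -  781,-634.14, - 588, - 553,-313,-252.78, - 105, - 33, - 241/10, 7/17, 407/16,946/17, 200,406, 457, 473,763, 806 ] 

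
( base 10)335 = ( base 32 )AF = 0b101001111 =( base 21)fk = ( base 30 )B5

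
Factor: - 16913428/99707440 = - 604051/3560980 =-2^(-2)*5^(  -  1)*7^1 *19^( - 1 )*9371^( - 1)*86293^1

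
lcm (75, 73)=5475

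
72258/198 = 12043/33  =  364.94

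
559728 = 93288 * 6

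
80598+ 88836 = 169434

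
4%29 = 4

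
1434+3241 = 4675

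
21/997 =21/997= 0.02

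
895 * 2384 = 2133680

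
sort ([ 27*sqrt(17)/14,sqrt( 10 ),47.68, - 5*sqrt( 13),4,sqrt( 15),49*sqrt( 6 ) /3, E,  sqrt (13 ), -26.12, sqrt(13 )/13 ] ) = [ - 26.12, - 5 * sqrt ( 13), sqrt(13)/13, E,sqrt(10 ), sqrt (13 )  ,  sqrt( 15),4,27 * sqrt (17 )/14,49*sqrt( 6)/3, 47.68 ]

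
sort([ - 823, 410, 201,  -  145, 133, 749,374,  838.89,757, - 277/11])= [ - 823, - 145, - 277/11, 133,  201,  374, 410, 749, 757,838.89]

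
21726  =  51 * 426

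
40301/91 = 442 + 79/91 = 442.87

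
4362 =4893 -531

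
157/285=157/285 = 0.55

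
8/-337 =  - 1 + 329/337 = - 0.02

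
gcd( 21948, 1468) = 4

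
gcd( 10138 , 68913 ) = 1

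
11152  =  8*1394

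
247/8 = 247/8 = 30.88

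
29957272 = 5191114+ 24766158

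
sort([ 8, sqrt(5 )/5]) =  [ sqrt( 5)/5,8 ]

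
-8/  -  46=4/23= 0.17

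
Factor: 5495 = 5^1*7^1*157^1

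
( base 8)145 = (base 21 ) 4h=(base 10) 101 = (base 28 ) 3h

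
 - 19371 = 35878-55249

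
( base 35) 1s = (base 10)63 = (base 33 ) 1u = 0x3f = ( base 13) 4B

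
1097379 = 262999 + 834380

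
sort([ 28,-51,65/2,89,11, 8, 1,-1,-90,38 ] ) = [ - 90,-51, - 1,1, 8,11, 28,  65/2, 38,89]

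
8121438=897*9054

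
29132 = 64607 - 35475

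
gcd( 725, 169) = 1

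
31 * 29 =899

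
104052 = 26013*4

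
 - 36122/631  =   - 58 +476/631 = -57.25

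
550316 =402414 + 147902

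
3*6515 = 19545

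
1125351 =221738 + 903613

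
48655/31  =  48655/31 = 1569.52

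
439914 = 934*471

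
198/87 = 66/29 = 2.28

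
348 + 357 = 705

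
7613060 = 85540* 89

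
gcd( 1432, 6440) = 8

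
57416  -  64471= -7055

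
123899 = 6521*19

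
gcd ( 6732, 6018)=102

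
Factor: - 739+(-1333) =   -  2072 = -2^3*7^1*37^1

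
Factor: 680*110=74800 = 2^4* 5^2*11^1 * 17^1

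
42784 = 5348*8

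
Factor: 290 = 2^1*5^1*29^1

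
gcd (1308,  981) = 327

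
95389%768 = 157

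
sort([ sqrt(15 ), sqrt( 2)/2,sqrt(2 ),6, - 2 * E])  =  [ - 2*E,sqrt (2)/2,sqrt(2 ),sqrt(15),6 ] 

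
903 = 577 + 326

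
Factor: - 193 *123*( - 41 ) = 3^1 * 41^2 * 193^1 = 973299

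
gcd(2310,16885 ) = 55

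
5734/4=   1433 + 1/2=1433.50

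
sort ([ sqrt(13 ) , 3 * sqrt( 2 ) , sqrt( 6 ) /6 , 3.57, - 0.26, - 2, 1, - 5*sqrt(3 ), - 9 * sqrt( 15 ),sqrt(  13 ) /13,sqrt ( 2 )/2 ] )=[-9*sqrt( 15 ),-5*sqrt( 3 ), - 2, - 0.26,sqrt ( 13 ) /13,  sqrt( 6 )/6,sqrt(2)/2, 1 , 3.57, sqrt( 13 ), 3 * sqrt(2)] 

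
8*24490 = 195920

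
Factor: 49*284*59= 821044= 2^2 *7^2*59^1*71^1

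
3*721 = 2163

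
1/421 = 1/421 = 0.00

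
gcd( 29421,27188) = 7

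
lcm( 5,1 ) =5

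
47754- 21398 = 26356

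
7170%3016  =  1138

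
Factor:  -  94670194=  - 2^1*1511^1*31327^1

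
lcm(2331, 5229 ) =193473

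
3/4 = 3/4 = 0.75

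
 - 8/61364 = -2/15341 = -0.00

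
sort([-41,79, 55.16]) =[ - 41,55.16,  79 ]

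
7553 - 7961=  - 408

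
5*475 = 2375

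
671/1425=671/1425 = 0.47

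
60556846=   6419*9434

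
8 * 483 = 3864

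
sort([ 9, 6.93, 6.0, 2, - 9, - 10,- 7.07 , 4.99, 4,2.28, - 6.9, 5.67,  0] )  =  [ - 10,-9, - 7.07, - 6.9, 0,  2, 2.28,4, 4.99, 5.67,  6.0, 6.93,9 ] 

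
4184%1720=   744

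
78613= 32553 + 46060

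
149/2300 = 149/2300 = 0.06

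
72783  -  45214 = 27569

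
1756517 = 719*2443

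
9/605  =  9/605 = 0.01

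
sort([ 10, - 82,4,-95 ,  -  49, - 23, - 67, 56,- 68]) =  [ - 95, - 82, - 68, - 67, - 49,-23,4, 10, 56]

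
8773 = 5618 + 3155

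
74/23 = 3 + 5/23= 3.22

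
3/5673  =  1/1891= 0.00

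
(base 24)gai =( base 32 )982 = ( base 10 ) 9474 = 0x2502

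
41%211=41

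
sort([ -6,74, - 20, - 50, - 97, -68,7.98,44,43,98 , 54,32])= [ - 97, - 68, -50, - 20, - 6,7.98, 32, 43,44,54,74,98]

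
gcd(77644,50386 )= 826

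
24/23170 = 12/11585 = 0.00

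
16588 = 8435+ 8153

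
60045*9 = 540405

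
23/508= 23/508 = 0.05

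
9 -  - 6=15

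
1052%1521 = 1052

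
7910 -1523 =6387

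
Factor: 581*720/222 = 2^3 * 3^1*5^1*7^1 * 37^( - 1)*83^1 = 69720/37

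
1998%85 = 43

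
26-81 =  - 55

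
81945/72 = 9105/8 = 1138.12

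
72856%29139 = 14578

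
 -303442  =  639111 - 942553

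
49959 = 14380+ 35579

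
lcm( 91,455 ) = 455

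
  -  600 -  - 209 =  - 391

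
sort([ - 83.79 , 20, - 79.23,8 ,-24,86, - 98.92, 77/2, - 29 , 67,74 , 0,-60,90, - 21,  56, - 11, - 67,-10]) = [ - 98.92, - 83.79,-79.23, - 67, - 60, - 29, - 24, - 21, - 11, - 10, 0,  8,20,77/2, 56,67, 74, 86,90 ] 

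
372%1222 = 372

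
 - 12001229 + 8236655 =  - 3764574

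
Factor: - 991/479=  - 479^ (-1)*991^1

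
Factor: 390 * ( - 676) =  -  2^3*3^1*5^1*13^3 = -263640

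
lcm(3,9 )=9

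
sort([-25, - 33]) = [ -33,-25]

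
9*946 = 8514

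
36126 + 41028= 77154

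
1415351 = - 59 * ( - 23989 ) 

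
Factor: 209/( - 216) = - 2^(-3 ) * 3^(-3)*11^1 * 19^1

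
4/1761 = 4/1761 = 0.00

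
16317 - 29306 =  - 12989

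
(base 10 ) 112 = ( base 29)3p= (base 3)11011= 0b1110000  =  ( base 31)3j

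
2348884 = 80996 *29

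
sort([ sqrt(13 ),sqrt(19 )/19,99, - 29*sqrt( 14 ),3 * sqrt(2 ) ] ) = [- 29*sqrt(14),sqrt(19 )/19,sqrt( 13),3 * sqrt( 2), 99 ]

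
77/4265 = 77/4265 = 0.02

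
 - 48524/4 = -12131 = - 12131.00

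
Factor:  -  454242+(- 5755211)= -6209453 =- 73^1 * 85061^1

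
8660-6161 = 2499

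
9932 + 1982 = 11914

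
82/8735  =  82/8735 = 0.01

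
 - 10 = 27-37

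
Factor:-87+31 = - 2^3 * 7^1 = - 56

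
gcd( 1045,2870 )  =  5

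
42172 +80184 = 122356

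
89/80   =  89/80 = 1.11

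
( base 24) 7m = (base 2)10111110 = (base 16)BE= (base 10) 190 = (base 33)5p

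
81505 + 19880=101385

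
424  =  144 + 280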